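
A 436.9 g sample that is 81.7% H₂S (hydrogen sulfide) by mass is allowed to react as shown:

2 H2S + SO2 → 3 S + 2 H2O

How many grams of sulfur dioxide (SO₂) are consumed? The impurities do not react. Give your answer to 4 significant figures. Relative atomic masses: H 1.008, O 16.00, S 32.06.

Mass of pure H2S = 436.9 g × 0.817 = 356.95 g.
M(H2S) = 2(1.008) + 32.06 = 34.076 g/mol.
M(SO2) = 32.06 + 2(16.00) = 64.06 g/mol.
n(H2S) = 356.95 g / 34.076 g/mol = 10.475 mol.
From the equation the H2S:SO2 mole ratio is 2:1, so n(SO2) = 10.475 × 1/2 = 5.2375 mol.
Mass of SO2 = 5.2375 mol × 64.06 g/mol = 335.52 g.

335.5 g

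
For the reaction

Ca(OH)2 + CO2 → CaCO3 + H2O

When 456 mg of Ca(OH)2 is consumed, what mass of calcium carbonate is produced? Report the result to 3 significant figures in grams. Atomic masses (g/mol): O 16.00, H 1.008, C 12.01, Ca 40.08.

0.616 g

M(Ca(OH)2) = 40.08 + 2(16.00) + 2(1.008) = 74.096 g/mol.
M(CaCO3) = 40.08 + 12.01 + 3(16.00) = 100.09 g/mol.
Convert: 456 mg = 0.4560 g.
n(Ca(OH)2) = 0.4560 g / 74.096 g/mol = 0.006154 mol.
From the equation the Ca(OH)2:CaCO3 mole ratio is 1:1, so n(CaCO3) = 0.006154 × 1/1 = 0.006154 mol.
Mass of CaCO3 = 0.006154 mol × 100.09 g/mol = 0.6160 g.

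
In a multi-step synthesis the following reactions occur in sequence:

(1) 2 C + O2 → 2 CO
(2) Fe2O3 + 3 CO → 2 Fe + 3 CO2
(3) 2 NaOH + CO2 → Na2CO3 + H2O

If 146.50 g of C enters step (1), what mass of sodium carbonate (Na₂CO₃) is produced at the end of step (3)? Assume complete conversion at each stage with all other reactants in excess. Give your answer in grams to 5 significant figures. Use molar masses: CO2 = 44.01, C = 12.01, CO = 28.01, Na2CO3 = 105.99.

1292.9 g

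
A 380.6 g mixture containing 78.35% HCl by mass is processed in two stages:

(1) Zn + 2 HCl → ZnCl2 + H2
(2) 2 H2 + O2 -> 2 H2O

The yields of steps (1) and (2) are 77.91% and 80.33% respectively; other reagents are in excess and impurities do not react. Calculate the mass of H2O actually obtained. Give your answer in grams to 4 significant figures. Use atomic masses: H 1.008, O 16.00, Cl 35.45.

Pure HCl = 380.6 × 0.7835 = 298.20 g.
M(HCl) = 1.008 + 35.45 = 36.458 g/mol.
M(H2O) = 2(1.008) + 16.00 = 18.016 g/mol.
n(HCl) = 298.20 / 36.458 = 8.1793 mol.
Step 1 (HCl:H2 = 2:1): theoretical n(H2) = 4.0896 mol; at 77.91% yield, n(H2) = 3.1862 mol.
Step 2 (H2:H2O = 2:2): theoretical n(H2O) = 3.1862 mol, so theoretical mass = 3.1862 × 18.016 = 57.403 g.
At 80.33% yield, actual mass of H2O = 57.403 × 0.8033 = 46.112 g.

46.11 g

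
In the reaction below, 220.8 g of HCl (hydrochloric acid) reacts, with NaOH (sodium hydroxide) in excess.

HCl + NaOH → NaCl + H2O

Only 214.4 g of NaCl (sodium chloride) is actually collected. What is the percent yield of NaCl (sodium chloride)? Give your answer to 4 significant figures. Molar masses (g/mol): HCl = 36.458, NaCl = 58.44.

n(HCl) = 220.80 g / 36.458 g/mol = 6.0563 mol.
From the equation the HCl:NaCl mole ratio is 1:1, so n(NaCl) = 6.0563 × 1/1 = 6.0563 mol.
Mass of NaCl = 6.0563 mol × 58.44 g/mol = 353.93 g.
This is the theoretical yield. Percent yield = 214.4 g / 353.93 g × 100% = 60.577%.

60.58 %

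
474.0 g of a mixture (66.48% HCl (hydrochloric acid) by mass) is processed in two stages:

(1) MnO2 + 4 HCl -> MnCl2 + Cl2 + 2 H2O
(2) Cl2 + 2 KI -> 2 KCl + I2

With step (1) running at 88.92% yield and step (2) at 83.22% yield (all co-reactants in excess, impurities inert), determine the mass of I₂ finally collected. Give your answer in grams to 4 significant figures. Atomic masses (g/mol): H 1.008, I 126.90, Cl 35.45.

405.8 g

Pure HCl = 474.0 × 0.6648 = 315.12 g.
M(HCl) = 1.008 + 35.45 = 36.458 g/mol.
M(I2) = 2(126.90) = 253.80 g/mol.
n(HCl) = 315.12 / 36.458 = 8.6432 mol.
Step 1 (HCl:Cl2 = 4:1): theoretical n(Cl2) = 2.1608 mol; at 88.92% yield, n(Cl2) = 1.9214 mol.
Step 2 (Cl2:I2 = 1:1): theoretical n(I2) = 1.9214 mol, so theoretical mass = 1.9214 × 253.80 = 487.65 g.
At 83.22% yield, actual mass of I2 = 487.65 × 0.8322 = 405.82 g.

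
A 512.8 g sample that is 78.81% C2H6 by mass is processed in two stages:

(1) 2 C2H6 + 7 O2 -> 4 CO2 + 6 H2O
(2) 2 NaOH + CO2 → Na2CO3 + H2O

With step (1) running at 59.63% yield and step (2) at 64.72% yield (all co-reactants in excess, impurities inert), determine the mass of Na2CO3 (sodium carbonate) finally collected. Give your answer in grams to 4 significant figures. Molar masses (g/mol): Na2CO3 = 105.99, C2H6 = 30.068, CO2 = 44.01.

1100 g

Pure C2H6 = 512.8 × 0.7881 = 404.14 g.
n(C2H6) = 404.14 / 30.068 = 13.441 mol.
Step 1 (C2H6:CO2 = 2:4): theoretical n(CO2) = 26.882 mol; at 59.63% yield, n(CO2) = 16.029 mol.
Step 2 (CO2:Na2CO3 = 1:1): theoretical n(Na2CO3) = 16.029 mol, so theoretical mass = 16.029 × 105.99 = 1699.0 g.
At 64.72% yield, actual mass of Na2CO3 = 1699.0 × 0.6472 = 1099.6 g.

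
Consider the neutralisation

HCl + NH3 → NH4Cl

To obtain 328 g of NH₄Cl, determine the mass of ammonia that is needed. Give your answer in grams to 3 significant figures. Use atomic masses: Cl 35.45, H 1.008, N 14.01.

M(NH4Cl) = 14.01 + 4(1.008) + 35.45 = 53.492 g/mol.
M(NH3) = 14.01 + 3(1.008) = 17.034 g/mol.
n(NH4Cl) = 328.0 g / 53.492 g/mol = 6.132 mol.
From the equation the NH4Cl:NH3 mole ratio is 1:1, so n(NH3) = 6.132 × 1/1 = 6.132 mol.
Mass of NH3 = 6.132 mol × 17.034 g/mol = 104.4 g.

104 g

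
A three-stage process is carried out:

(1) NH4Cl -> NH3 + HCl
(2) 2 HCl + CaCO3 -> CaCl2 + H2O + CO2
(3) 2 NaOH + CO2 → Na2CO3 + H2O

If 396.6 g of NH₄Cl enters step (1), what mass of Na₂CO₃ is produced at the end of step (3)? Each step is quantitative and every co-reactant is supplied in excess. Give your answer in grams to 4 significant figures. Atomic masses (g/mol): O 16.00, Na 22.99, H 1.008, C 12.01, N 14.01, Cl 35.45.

M(NH4Cl) = 14.01 + 4(1.008) + 35.45 = 53.492 g/mol.
M(Na2CO3) = 2(22.99) + 12.01 + 3(16.00) = 105.99 g/mol.
n(NH4Cl) = 396.6 / 53.492 = 7.4142 mol.
Reaction (1): NH4Cl→HCl ratio 1:1 ⇒ n(HCl) = 7.4142 mol.
Reaction (2): HCl→CO2 ratio 2:1 ⇒ n(CO2) = 3.7071 mol.
Reaction (3): CO2→Na2CO3 ratio 1:1 ⇒ n(Na2CO3) = 3.7071 mol.
Mass of Na2CO3 = 3.7071 × 105.99 = 392.92 g.

392.9 g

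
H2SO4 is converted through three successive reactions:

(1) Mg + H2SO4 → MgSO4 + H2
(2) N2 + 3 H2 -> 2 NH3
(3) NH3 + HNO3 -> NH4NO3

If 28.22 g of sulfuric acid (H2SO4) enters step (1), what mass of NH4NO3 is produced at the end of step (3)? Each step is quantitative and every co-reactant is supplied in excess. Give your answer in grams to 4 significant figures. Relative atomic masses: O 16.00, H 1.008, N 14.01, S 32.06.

M(H2SO4) = 2(1.008) + 32.06 + 4(16.00) = 98.076 g/mol.
M(NH4NO3) = 2(14.01) + 4(1.008) + 3(16.00) = 80.052 g/mol.
n(H2SO4) = 28.22 / 98.076 = 0.28774 mol.
Reaction (1): H2SO4→H2 ratio 1:1 ⇒ n(H2) = 0.28774 mol.
Reaction (2): H2→NH3 ratio 3:2 ⇒ n(NH3) = 0.19182 mol.
Reaction (3): NH3→NH4NO3 ratio 1:1 ⇒ n(NH4NO3) = 0.19182 mol.
Mass of NH4NO3 = 0.19182 × 80.052 = 15.356 g.

15.36 g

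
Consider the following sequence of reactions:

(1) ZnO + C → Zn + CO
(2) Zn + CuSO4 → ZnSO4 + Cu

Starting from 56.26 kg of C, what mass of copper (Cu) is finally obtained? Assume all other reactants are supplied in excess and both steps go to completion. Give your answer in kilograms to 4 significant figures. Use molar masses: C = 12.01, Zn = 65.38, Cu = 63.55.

297.7 kg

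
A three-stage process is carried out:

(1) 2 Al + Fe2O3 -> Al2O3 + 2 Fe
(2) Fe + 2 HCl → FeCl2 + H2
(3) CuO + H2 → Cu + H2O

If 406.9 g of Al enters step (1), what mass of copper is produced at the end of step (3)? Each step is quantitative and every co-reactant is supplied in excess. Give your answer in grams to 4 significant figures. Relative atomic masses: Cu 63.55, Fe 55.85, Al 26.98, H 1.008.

958.4 g

M(Al) = 26.98 g/mol.
M(Cu) = 63.55 g/mol.
n(Al) = 406.9 / 26.98 = 15.082 mol.
Reaction (1): Al→Fe ratio 2:2 ⇒ n(Fe) = 15.082 mol.
Reaction (2): Fe→H2 ratio 1:1 ⇒ n(H2) = 15.082 mol.
Reaction (3): H2→Cu ratio 1:1 ⇒ n(Cu) = 15.082 mol.
Mass of Cu = 15.082 × 63.55 = 958.43 g.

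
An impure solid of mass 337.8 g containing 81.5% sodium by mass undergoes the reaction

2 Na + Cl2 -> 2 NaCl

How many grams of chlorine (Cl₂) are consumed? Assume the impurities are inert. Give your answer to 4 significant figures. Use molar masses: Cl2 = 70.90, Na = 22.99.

Mass of pure Na = 337.8 g × 0.815 = 275.31 g.
n(Na) = 275.31 g / 22.99 g/mol = 11.975 mol.
From the equation the Na:Cl2 mole ratio is 2:1, so n(Cl2) = 11.975 × 1/2 = 5.9875 mol.
Mass of Cl2 = 5.9875 mol × 70.90 g/mol = 424.52 g.

424.5 g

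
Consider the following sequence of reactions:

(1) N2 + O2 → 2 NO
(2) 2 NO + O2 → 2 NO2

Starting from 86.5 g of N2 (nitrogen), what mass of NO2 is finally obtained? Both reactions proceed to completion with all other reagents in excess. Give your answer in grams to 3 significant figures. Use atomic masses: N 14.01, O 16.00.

284 g

M(N2) = 2(14.01) = 28.02 g/mol.
M(NO2) = 14.01 + 2(16.00) = 46.01 g/mol.
n(N2) = 86.50 / 28.02 = 3.087 mol.
Step 1 gives a 1:2 ratio of N2 to NO, so n(NO) = 6.174 mol.
In step 2 the NO:NO2 ratio is 2:2, so n(NO2) = 6.174 mol.
Mass of NO2 = 6.174 × 46.01 = 284.1 g.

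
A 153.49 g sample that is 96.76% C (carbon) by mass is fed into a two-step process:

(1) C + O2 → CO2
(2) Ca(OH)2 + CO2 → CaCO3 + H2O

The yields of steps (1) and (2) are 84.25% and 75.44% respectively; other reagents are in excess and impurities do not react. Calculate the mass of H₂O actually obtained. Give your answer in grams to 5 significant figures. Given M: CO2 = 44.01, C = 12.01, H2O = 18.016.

141.60 g

Pure C = 153.49 × 0.9676 = 148.517 g.
n(C) = 148.517 / 12.01 = 12.3661 mol.
Step 1 (C:CO2 = 1:1): theoretical n(CO2) = 12.3661 mol; at 84.25% yield, n(CO2) = 10.4184 mol.
Step 2 (CO2:H2O = 1:1): theoretical n(H2O) = 10.4184 mol, so theoretical mass = 10.4184 × 18.016 = 187.699 g.
At 75.44% yield, actual mass of H2O = 187.699 × 0.7544 = 141.600 g.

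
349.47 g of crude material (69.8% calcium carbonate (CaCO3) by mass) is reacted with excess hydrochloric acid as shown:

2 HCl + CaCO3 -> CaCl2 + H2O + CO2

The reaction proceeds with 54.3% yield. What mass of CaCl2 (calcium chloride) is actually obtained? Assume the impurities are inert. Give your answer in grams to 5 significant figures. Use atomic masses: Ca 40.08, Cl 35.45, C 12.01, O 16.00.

146.87 g

Pure CaCO3 available = 349.47 g × 0.698 = 243.930 g.
M(CaCO3) = 40.08 + 12.01 + 3(16.00) = 100.09 g/mol.
M(CaCl2) = 40.08 + 2(35.45) = 110.98 g/mol.
n(CaCO3) = 243.930 g / 100.09 g/mol = 2.43711 mol.
From the equation the CaCO3:CaCl2 mole ratio is 1:1, so n(CaCl2) = 2.43711 × 1/1 = 2.43711 mol.
Mass of CaCl2 = 2.43711 mol × 110.98 g/mol = 270.470 g.
Actual mass collected = 270.470 g × 0.543 = 146.865 g.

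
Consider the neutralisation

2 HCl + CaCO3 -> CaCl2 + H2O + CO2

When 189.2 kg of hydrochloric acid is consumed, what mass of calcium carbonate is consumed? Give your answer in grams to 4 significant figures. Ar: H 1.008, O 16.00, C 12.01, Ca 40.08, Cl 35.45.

M(HCl) = 1.008 + 35.45 = 36.458 g/mol.
M(CaCO3) = 40.08 + 12.01 + 3(16.00) = 100.09 g/mol.
Convert: 189.2 kg = 189200 g.
n(HCl) = 189200 g / 36.458 g/mol = 5189.5 mol.
From the equation the HCl:CaCO3 mole ratio is 2:1, so n(CaCO3) = 5189.5 × 1/2 = 2594.8 mol.
Mass of CaCO3 = 2594.8 mol × 100.09 g/mol = 259710 g.

259700 g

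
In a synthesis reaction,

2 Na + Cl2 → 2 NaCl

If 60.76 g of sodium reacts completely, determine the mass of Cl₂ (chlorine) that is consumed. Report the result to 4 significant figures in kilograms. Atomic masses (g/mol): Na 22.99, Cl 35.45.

M(Na) = 22.99 g/mol.
M(Cl2) = 2(35.45) = 70.90 g/mol.
n(Na) = 60.760 g / 22.99 g/mol = 2.6429 mol.
From the equation the Na:Cl2 mole ratio is 2:1, so n(Cl2) = 2.6429 × 1/2 = 1.3214 mol.
Mass of Cl2 = 1.3214 mol × 70.90 g/mol = 93.690 g.
Converting to kg: 93.690 g = 0.09369 kg.

0.09369 kg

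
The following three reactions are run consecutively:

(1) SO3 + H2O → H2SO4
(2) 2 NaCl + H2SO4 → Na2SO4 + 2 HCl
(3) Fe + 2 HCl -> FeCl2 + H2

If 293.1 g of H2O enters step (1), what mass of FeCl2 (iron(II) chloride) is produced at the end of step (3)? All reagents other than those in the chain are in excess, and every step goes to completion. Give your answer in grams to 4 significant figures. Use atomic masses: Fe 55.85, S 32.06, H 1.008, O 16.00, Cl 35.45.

2062 g

M(H2O) = 2(1.008) + 16.00 = 18.016 g/mol.
M(FeCl2) = 55.85 + 2(35.45) = 126.75 g/mol.
n(H2O) = 293.1 / 18.016 = 16.269 mol.
Reaction (1): H2O→H2SO4 ratio 1:1 ⇒ n(H2SO4) = 16.269 mol.
Reaction (2): H2SO4→HCl ratio 1:2 ⇒ n(HCl) = 32.538 mol.
Reaction (3): HCl→FeCl2 ratio 2:1 ⇒ n(FeCl2) = 16.269 mol.
Mass of FeCl2 = 16.269 × 126.75 = 2062.1 g.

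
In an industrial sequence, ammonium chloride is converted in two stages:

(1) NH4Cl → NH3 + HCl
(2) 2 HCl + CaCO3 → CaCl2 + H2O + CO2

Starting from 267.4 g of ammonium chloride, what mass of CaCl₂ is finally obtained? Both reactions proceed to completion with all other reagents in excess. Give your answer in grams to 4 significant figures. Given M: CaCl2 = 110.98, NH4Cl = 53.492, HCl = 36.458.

n(NH4Cl) = 267.40 / 53.492 = 4.9989 mol.
Step 1 gives a 1:1 ratio of NH4Cl to HCl, so n(HCl) = 4.9989 mol.
In step 2 the HCl:CaCl2 ratio is 2:1, so n(CaCl2) = 2.4994 mol.
Mass of CaCl2 = 2.4994 × 110.98 = 277.39 g.

277.4 g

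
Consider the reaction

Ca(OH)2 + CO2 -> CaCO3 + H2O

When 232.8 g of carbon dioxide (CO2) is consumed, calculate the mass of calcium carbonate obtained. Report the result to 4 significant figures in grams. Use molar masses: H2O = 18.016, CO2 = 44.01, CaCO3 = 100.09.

n(CO2) = 232.80 g / 44.01 g/mol = 5.2897 mol.
From the equation the CO2:CaCO3 mole ratio is 1:1, so n(CaCO3) = 5.2897 × 1/1 = 5.2897 mol.
Mass of CaCO3 = 5.2897 mol × 100.09 g/mol = 529.45 g.

529.4 g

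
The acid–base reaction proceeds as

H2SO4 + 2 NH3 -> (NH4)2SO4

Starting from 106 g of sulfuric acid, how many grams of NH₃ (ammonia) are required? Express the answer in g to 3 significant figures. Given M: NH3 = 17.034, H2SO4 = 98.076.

36.8 g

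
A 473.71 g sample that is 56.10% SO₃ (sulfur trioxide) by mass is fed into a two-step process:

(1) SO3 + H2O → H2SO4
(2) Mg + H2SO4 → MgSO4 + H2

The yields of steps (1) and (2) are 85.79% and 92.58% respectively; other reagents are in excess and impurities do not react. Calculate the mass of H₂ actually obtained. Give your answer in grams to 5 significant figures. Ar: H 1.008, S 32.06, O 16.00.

5.3150 g

Pure SO3 = 473.71 × 0.5610 = 265.751 g.
M(SO3) = 32.06 + 3(16.00) = 80.06 g/mol.
M(H2) = 2(1.008) = 2.016 g/mol.
n(SO3) = 265.751 / 80.06 = 3.31940 mol.
Step 1 (SO3:H2SO4 = 1:1): theoretical n(H2SO4) = 3.31940 mol; at 85.79% yield, n(H2SO4) = 2.84771 mol.
Step 2 (H2SO4:H2 = 1:1): theoretical n(H2) = 2.84771 mol, so theoretical mass = 2.84771 × 2.016 = 5.74099 g.
At 92.58% yield, actual mass of H2 = 5.74099 × 0.9258 = 5.31501 g.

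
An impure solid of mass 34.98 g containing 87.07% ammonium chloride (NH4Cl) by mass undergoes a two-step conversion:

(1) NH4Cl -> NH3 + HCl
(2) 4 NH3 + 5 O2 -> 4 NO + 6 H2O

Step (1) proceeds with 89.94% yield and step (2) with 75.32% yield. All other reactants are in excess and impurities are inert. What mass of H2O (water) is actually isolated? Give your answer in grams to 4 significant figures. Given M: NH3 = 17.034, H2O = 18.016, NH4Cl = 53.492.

10.42 g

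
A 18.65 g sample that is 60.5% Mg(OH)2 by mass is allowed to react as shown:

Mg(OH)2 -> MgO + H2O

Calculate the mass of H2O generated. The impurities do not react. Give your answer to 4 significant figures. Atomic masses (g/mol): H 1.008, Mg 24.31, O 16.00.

Mass of pure Mg(OH)2 = 18.65 g × 0.605 = 11.283 g.
M(Mg(OH)2) = 24.31 + 2(16.00) + 2(1.008) = 58.326 g/mol.
M(H2O) = 2(1.008) + 16.00 = 18.016 g/mol.
n(Mg(OH)2) = 11.283 g / 58.326 g/mol = 0.19345 mol.
From the equation the Mg(OH)2:H2O mole ratio is 1:1, so n(H2O) = 0.19345 × 1/1 = 0.19345 mol.
Mass of H2O = 0.19345 mol × 18.016 g/mol = 3.4852 g.

3.485 g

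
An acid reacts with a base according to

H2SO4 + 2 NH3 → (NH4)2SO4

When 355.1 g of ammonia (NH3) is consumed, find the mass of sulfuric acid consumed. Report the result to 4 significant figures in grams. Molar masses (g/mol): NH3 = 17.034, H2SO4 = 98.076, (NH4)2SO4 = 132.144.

1022 g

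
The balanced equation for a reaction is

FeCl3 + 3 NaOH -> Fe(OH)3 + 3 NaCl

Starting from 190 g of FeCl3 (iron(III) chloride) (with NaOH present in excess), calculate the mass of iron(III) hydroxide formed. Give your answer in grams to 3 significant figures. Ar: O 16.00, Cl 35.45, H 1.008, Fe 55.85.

M(FeCl3) = 55.85 + 3(35.45) = 162.20 g/mol.
M(Fe(OH)3) = 55.85 + 3(16.00) + 3(1.008) = 106.874 g/mol.
n(FeCl3) = 190.0 g / 162.20 g/mol = 1.171 mol.
From the equation the FeCl3:Fe(OH)3 mole ratio is 1:1, so n(Fe(OH)3) = 1.171 × 1/1 = 1.171 mol.
Mass of Fe(OH)3 = 1.171 mol × 106.874 g/mol = 125.2 g.

125 g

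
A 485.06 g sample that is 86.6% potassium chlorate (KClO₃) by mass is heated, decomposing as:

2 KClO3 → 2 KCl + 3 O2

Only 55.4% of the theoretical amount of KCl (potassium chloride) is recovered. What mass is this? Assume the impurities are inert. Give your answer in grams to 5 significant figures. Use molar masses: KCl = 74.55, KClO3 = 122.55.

141.57 g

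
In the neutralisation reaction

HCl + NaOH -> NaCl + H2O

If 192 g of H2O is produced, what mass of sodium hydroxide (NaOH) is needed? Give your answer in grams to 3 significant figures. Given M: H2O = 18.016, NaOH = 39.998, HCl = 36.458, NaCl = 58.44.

n(H2O) = 192.0 g / 18.016 g/mol = 10.66 mol.
From the equation the H2O:NaOH mole ratio is 1:1, so n(NaOH) = 10.66 × 1/1 = 10.66 mol.
Mass of NaOH = 10.66 mol × 39.998 g/mol = 426.3 g.

426 g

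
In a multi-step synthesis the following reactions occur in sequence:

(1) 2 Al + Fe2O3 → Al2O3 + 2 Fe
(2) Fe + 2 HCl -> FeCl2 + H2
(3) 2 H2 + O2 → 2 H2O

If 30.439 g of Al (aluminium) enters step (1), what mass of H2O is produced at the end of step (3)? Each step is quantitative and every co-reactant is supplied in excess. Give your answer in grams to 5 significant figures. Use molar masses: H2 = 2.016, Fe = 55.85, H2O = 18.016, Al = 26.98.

n(Al) = 30.439 / 26.98 = 1.12821 mol.
Reaction (1): Al→Fe ratio 2:2 ⇒ n(Fe) = 1.12821 mol.
Reaction (2): Fe→H2 ratio 1:1 ⇒ n(H2) = 1.12821 mol.
Reaction (3): H2→H2O ratio 2:2 ⇒ n(H2O) = 1.12821 mol.
Mass of H2O = 1.12821 × 18.016 = 20.3258 g.

20.326 g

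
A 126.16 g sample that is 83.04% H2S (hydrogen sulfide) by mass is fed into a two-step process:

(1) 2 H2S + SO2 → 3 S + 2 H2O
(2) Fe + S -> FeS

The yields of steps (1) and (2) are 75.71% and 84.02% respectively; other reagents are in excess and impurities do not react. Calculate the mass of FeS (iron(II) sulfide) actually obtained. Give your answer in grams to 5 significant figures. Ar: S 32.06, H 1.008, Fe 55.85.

Pure H2S = 126.16 × 0.8304 = 104.763 g.
M(H2S) = 2(1.008) + 32.06 = 34.076 g/mol.
M(FeS) = 55.85 + 32.06 = 87.91 g/mol.
n(H2S) = 104.763 / 34.076 = 3.07440 mol.
Step 1 (H2S:S = 2:3): theoretical n(S) = 4.61160 mol; at 75.71% yield, n(S) = 3.49144 mol.
Step 2 (S:FeS = 1:1): theoretical n(FeS) = 3.49144 mol, so theoretical mass = 3.49144 × 87.91 = 306.933 g.
At 84.02% yield, actual mass of FeS = 306.933 × 0.8402 = 257.885 g.

257.88 g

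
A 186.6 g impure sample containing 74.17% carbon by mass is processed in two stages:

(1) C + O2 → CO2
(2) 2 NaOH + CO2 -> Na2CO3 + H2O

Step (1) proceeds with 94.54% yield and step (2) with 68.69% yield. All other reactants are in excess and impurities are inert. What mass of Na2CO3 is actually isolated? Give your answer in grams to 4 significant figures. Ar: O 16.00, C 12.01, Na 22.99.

793.2 g

Pure C = 186.6 × 0.7417 = 138.40 g.
M(C) = 12.01 g/mol.
M(Na2CO3) = 2(22.99) + 12.01 + 3(16.00) = 105.99 g/mol.
n(C) = 138.40 / 12.01 = 11.524 mol.
Step 1 (C:CO2 = 1:1): theoretical n(CO2) = 11.524 mol; at 94.54% yield, n(CO2) = 10.895 mol.
Step 2 (CO2:Na2CO3 = 1:1): theoretical n(Na2CO3) = 10.895 mol, so theoretical mass = 10.895 × 105.99 = 1154.7 g.
At 68.69% yield, actual mass of Na2CO3 = 1154.7 × 0.6869 = 793.18 g.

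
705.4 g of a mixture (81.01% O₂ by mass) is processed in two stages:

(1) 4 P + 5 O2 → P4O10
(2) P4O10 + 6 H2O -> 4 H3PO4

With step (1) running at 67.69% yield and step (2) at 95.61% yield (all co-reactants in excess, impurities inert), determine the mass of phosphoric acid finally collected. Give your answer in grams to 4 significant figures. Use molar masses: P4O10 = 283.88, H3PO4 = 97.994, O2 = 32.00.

906.0 g

Pure O2 = 705.4 × 0.8101 = 571.44 g.
n(O2) = 571.44 / 32.00 = 17.858 mol.
Step 1 (O2:P4O10 = 5:1): theoretical n(P4O10) = 3.5715 mol; at 67.69% yield, n(P4O10) = 2.4176 mol.
Step 2 (P4O10:H3PO4 = 1:4): theoretical n(H3PO4) = 9.6703 mol, so theoretical mass = 9.6703 × 97.994 = 947.63 g.
At 95.61% yield, actual mass of H3PO4 = 947.63 × 0.9561 = 906.03 g.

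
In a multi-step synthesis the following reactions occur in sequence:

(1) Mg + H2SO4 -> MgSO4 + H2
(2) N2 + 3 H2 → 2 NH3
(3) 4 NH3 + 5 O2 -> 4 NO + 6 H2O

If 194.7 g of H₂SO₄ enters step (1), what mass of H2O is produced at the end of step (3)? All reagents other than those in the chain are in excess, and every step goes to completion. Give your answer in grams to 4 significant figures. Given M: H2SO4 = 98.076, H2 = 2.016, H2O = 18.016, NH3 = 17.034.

n(H2SO4) = 194.7 / 98.076 = 1.9852 mol.
Reaction (1): H2SO4→H2 ratio 1:1 ⇒ n(H2) = 1.9852 mol.
Reaction (2): H2→NH3 ratio 3:2 ⇒ n(NH3) = 1.3235 mol.
Reaction (3): NH3→H2O ratio 4:6 ⇒ n(H2O) = 1.9852 mol.
Mass of H2O = 1.9852 × 18.016 = 35.765 g.

35.77 g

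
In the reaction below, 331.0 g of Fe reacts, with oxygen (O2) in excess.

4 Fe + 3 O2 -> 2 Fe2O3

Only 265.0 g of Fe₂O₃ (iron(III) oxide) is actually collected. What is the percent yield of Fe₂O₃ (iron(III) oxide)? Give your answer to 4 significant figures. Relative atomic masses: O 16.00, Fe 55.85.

M(Fe) = 55.85 g/mol.
M(Fe2O3) = 2(55.85) + 3(16.00) = 159.70 g/mol.
n(Fe) = 331.00 g / 55.85 g/mol = 5.9266 mol.
From the equation the Fe:Fe2O3 mole ratio is 4:2, so n(Fe2O3) = 5.9266 × 2/4 = 2.9633 mol.
Mass of Fe2O3 = 2.9633 mol × 159.70 g/mol = 473.24 g.
This is the theoretical yield. Percent yield = 265.0 g / 473.24 g × 100% = 55.997%.

56.00 %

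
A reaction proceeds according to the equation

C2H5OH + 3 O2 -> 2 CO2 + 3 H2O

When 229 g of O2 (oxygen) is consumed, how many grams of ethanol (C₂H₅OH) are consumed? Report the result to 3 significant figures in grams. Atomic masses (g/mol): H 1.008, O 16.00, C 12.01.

M(O2) = 2(16.00) = 32.00 g/mol.
M(C2H5OH) = 2(12.01) + 6(1.008) + 16.00 = 46.068 g/mol.
n(O2) = 229.0 g / 32.00 g/mol = 7.156 mol.
From the equation the O2:C2H5OH mole ratio is 3:1, so n(C2H5OH) = 7.156 × 1/3 = 2.385 mol.
Mass of C2H5OH = 2.385 mol × 46.068 g/mol = 109.9 g.

110 g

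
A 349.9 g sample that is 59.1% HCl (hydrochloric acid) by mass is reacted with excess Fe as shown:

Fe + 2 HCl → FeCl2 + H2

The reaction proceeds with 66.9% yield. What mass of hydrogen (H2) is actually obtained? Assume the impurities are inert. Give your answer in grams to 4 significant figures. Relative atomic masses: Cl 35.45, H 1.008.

Pure HCl available = 349.9 g × 0.591 = 206.79 g.
M(HCl) = 1.008 + 35.45 = 36.458 g/mol.
M(H2) = 2(1.008) = 2.016 g/mol.
n(HCl) = 206.79 g / 36.458 g/mol = 5.6720 mol.
From the equation the HCl:H2 mole ratio is 2:1, so n(H2) = 5.6720 × 1/2 = 2.8360 mol.
Mass of H2 = 2.8360 mol × 2.016 g/mol = 5.7174 g.
Actual mass collected = 5.7174 g × 0.669 = 3.8249 g.

3.825 g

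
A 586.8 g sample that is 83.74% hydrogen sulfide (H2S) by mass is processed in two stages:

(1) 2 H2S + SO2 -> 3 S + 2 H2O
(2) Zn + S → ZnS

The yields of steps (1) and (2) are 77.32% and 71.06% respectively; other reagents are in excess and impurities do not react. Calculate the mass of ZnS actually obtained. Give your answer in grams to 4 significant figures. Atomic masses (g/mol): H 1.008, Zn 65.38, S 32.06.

1158 g

Pure H2S = 586.8 × 0.8374 = 491.39 g.
M(H2S) = 2(1.008) + 32.06 = 34.076 g/mol.
M(ZnS) = 65.38 + 32.06 = 97.44 g/mol.
n(H2S) = 491.39 / 34.076 = 14.420 mol.
Step 1 (H2S:S = 2:3): theoretical n(S) = 21.630 mol; at 77.32% yield, n(S) = 16.725 mol.
Step 2 (S:ZnS = 1:1): theoretical n(ZnS) = 16.725 mol, so theoretical mass = 16.725 × 97.44 = 1629.7 g.
At 71.06% yield, actual mass of ZnS = 1629.7 × 0.7106 = 1158.0 g.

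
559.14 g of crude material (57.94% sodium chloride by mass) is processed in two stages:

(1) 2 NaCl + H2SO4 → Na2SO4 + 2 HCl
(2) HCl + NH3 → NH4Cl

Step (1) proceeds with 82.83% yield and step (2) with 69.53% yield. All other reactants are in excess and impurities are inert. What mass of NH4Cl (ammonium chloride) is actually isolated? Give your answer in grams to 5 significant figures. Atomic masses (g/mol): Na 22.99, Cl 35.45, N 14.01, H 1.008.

170.78 g

Pure NaCl = 559.14 × 0.5794 = 323.966 g.
M(NaCl) = 22.99 + 35.45 = 58.44 g/mol.
M(NH4Cl) = 14.01 + 4(1.008) + 35.45 = 53.492 g/mol.
n(NaCl) = 323.966 / 58.44 = 5.54356 mol.
Step 1 (NaCl:HCl = 2:2): theoretical n(HCl) = 5.54356 mol; at 82.83% yield, n(HCl) = 4.59173 mol.
Step 2 (HCl:NH4Cl = 1:1): theoretical n(NH4Cl) = 4.59173 mol, so theoretical mass = 4.59173 × 53.492 = 245.621 g.
At 69.53% yield, actual mass of NH4Cl = 245.621 × 0.6953 = 170.780 g.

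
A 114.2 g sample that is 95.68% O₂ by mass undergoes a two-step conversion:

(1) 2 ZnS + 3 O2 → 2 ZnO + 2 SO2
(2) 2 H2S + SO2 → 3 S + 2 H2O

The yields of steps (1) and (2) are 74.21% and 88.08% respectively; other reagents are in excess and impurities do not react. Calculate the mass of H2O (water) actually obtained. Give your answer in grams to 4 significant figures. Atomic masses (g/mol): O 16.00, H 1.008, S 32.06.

Pure O2 = 114.2 × 0.9568 = 109.27 g.
M(O2) = 2(16.00) = 32.00 g/mol.
M(H2O) = 2(1.008) + 16.00 = 18.016 g/mol.
n(O2) = 109.27 / 32.00 = 3.4146 mol.
Step 1 (O2:SO2 = 3:2): theoretical n(SO2) = 2.2764 mol; at 74.21% yield, n(SO2) = 1.6893 mol.
Step 2 (SO2:H2O = 1:2): theoretical n(H2O) = 3.3786 mol, so theoretical mass = 3.3786 × 18.016 = 60.869 g.
At 88.08% yield, actual mass of H2O = 60.869 × 0.8808 = 53.613 g.

53.61 g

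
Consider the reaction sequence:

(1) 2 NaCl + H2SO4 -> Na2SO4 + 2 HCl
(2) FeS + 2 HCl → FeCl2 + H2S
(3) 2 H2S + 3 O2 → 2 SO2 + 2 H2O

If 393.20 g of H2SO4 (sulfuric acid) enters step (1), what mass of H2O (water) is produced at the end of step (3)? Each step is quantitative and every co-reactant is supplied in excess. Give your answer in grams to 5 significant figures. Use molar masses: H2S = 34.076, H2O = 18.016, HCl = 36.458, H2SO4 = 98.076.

72.229 g

n(H2SO4) = 393.20 / 98.076 = 4.00914 mol.
Reaction (1): H2SO4→HCl ratio 1:2 ⇒ n(HCl) = 8.01827 mol.
Reaction (2): HCl→H2S ratio 2:1 ⇒ n(H2S) = 4.00914 mol.
Reaction (3): H2S→H2O ratio 2:2 ⇒ n(H2O) = 4.00914 mol.
Mass of H2O = 4.00914 × 18.016 = 72.2286 g.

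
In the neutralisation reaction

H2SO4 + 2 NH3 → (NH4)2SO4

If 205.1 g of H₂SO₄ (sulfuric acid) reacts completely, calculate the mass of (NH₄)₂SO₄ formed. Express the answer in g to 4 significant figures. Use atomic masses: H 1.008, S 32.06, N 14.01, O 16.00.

276.3 g

M(H2SO4) = 2(1.008) + 32.06 + 4(16.00) = 98.076 g/mol.
M((NH4)2SO4) = 2(14.01) + 8(1.008) + 32.06 + 4(16.00) = 132.144 g/mol.
n(H2SO4) = 205.10 g / 98.076 g/mol = 2.0912 mol.
From the equation the H2SO4:(NH4)2SO4 mole ratio is 1:1, so n((NH4)2SO4) = 2.0912 × 1/1 = 2.0912 mol.
Mass of (NH4)2SO4 = 2.0912 mol × 132.144 g/mol = 276.34 g.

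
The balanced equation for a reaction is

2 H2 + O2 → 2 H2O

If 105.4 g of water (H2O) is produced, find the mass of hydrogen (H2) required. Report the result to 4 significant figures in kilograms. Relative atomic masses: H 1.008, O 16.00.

0.01179 kg

M(H2O) = 2(1.008) + 16.00 = 18.016 g/mol.
M(H2) = 2(1.008) = 2.016 g/mol.
n(H2O) = 105.40 g / 18.016 g/mol = 5.8504 mol.
From the equation the H2O:H2 mole ratio is 2:2, so n(H2) = 5.8504 × 2/2 = 5.8504 mol.
Mass of H2 = 5.8504 mol × 2.016 g/mol = 11.794 g.
Converting to kg: 11.794 g = 0.01179 kg.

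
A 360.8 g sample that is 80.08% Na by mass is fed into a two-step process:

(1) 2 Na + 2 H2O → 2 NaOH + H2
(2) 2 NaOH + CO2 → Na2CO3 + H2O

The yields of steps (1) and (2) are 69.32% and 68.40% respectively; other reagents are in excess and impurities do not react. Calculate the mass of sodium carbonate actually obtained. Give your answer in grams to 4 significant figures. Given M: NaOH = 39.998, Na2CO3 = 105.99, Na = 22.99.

Pure Na = 360.8 × 0.8008 = 288.93 g.
n(Na) = 288.93 / 22.99 = 12.568 mol.
Step 1 (Na:NaOH = 2:2): theoretical n(NaOH) = 12.568 mol; at 69.32% yield, n(NaOH) = 8.7118 mol.
Step 2 (NaOH:Na2CO3 = 2:1): theoretical n(Na2CO3) = 4.3559 mol, so theoretical mass = 4.3559 × 105.99 = 461.68 g.
At 68.40% yield, actual mass of Na2CO3 = 461.68 × 0.6840 = 315.79 g.

315.8 g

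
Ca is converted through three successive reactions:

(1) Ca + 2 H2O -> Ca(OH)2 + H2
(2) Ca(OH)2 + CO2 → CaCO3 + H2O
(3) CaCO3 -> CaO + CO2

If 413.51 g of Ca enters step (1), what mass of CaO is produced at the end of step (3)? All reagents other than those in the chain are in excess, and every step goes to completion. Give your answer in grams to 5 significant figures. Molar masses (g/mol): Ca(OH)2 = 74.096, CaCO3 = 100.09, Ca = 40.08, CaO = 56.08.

578.58 g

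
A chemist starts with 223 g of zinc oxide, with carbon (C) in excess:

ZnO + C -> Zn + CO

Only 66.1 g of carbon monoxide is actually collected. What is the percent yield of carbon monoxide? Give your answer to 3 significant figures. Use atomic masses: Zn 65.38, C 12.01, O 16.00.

M(ZnO) = 65.38 + 16.00 = 81.38 g/mol.
M(CO) = 12.01 + 16.00 = 28.01 g/mol.
n(ZnO) = 223.0 g / 81.38 g/mol = 2.740 mol.
From the equation the ZnO:CO mole ratio is 1:1, so n(CO) = 2.740 × 1/1 = 2.740 mol.
Mass of CO = 2.740 mol × 28.01 g/mol = 76.75 g.
This is the theoretical yield. Percent yield = 66.1 g / 76.75 g × 100% = 86.12%.

86.1 %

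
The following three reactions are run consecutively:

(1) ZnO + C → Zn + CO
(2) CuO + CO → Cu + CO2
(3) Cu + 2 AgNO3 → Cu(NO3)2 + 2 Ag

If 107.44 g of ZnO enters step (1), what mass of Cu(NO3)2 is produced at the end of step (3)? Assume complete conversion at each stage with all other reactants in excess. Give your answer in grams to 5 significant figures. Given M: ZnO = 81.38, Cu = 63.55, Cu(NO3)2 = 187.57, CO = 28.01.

247.63 g

n(ZnO) = 107.44 / 81.38 = 1.32023 mol.
Reaction (1): ZnO→CO ratio 1:1 ⇒ n(CO) = 1.32023 mol.
Reaction (2): CO→Cu ratio 1:1 ⇒ n(Cu) = 1.32023 mol.
Reaction (3): Cu→Cu(NO3)2 ratio 1:1 ⇒ n(Cu(NO3)2) = 1.32023 mol.
Mass of Cu(NO3)2 = 1.32023 × 187.57 = 247.635 g.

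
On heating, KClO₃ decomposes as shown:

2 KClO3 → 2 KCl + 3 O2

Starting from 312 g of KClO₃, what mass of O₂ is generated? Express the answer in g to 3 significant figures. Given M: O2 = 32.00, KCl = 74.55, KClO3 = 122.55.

122 g

n(KClO3) = 312.0 g / 122.55 g/mol = 2.546 mol.
From the equation the KClO3:O2 mole ratio is 2:3, so n(O2) = 2.546 × 3/2 = 3.819 mol.
Mass of O2 = 3.819 mol × 32.00 g/mol = 122.2 g.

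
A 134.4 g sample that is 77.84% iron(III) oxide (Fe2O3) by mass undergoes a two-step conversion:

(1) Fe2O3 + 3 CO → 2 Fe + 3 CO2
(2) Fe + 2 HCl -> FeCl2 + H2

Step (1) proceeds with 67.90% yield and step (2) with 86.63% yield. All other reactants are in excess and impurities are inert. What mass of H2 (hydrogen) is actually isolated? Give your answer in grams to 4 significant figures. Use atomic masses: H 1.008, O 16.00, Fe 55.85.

Pure Fe2O3 = 134.4 × 0.7784 = 104.62 g.
M(Fe2O3) = 2(55.85) + 3(16.00) = 159.70 g/mol.
M(H2) = 2(1.008) = 2.016 g/mol.
n(Fe2O3) = 104.62 / 159.70 = 0.65508 mol.
Step 1 (Fe2O3:Fe = 1:2): theoretical n(Fe) = 1.3102 mol; at 67.90% yield, n(Fe) = 0.88960 mol.
Step 2 (Fe:H2 = 1:1): theoretical n(H2) = 0.88960 mol, so theoretical mass = 0.88960 × 2.016 = 1.7934 g.
At 86.63% yield, actual mass of H2 = 1.7934 × 0.8663 = 1.5537 g.

1.554 g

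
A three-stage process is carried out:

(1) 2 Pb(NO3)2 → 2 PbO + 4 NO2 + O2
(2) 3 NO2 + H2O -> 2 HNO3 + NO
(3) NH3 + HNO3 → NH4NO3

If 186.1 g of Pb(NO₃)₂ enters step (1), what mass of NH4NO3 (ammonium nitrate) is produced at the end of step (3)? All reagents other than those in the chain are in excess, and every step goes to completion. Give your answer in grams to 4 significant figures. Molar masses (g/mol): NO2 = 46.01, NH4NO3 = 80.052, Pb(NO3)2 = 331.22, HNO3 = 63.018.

n(Pb(NO3)2) = 186.1 / 331.22 = 0.56186 mol.
Reaction (1): Pb(NO3)2→NO2 ratio 2:4 ⇒ n(NO2) = 1.1237 mol.
Reaction (2): NO2→HNO3 ratio 3:2 ⇒ n(HNO3) = 0.74915 mol.
Reaction (3): HNO3→NH4NO3 ratio 1:1 ⇒ n(NH4NO3) = 0.74915 mol.
Mass of NH4NO3 = 0.74915 × 80.052 = 59.971 g.

59.97 g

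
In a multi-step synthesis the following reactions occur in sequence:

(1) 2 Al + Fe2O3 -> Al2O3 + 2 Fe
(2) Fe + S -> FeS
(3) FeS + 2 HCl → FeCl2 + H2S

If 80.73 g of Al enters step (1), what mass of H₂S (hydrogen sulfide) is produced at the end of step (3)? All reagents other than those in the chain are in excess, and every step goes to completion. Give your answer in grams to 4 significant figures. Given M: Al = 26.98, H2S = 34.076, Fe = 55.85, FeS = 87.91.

102.0 g

n(Al) = 80.73 / 26.98 = 2.9922 mol.
Reaction (1): Al→Fe ratio 2:2 ⇒ n(Fe) = 2.9922 mol.
Reaction (2): Fe→FeS ratio 1:1 ⇒ n(FeS) = 2.9922 mol.
Reaction (3): FeS→H2S ratio 1:1 ⇒ n(H2S) = 2.9922 mol.
Mass of H2S = 2.9922 × 34.076 = 101.96 g.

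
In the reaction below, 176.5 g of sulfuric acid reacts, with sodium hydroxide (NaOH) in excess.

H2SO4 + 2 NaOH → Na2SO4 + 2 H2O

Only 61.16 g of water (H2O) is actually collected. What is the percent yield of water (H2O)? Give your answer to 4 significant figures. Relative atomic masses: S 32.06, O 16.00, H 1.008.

94.32 %

M(H2SO4) = 2(1.008) + 32.06 + 4(16.00) = 98.076 g/mol.
M(H2O) = 2(1.008) + 16.00 = 18.016 g/mol.
n(H2SO4) = 176.50 g / 98.076 g/mol = 1.7996 mol.
From the equation the H2SO4:H2O mole ratio is 1:2, so n(H2O) = 1.7996 × 2/1 = 3.5992 mol.
Mass of H2O = 3.5992 mol × 18.016 g/mol = 64.844 g.
This is the theoretical yield. Percent yield = 61.16 g / 64.844 g × 100% = 94.319%.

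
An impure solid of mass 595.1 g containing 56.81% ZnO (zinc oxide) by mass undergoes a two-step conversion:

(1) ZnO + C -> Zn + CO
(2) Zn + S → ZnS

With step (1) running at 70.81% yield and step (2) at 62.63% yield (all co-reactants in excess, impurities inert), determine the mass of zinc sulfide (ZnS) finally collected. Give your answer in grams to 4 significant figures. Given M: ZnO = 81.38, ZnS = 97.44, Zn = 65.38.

179.5 g

Pure ZnO = 595.1 × 0.5681 = 338.08 g.
n(ZnO) = 338.08 / 81.38 = 4.1543 mol.
Step 1 (ZnO:Zn = 1:1): theoretical n(Zn) = 4.1543 mol; at 70.81% yield, n(Zn) = 2.9417 mol.
Step 2 (Zn:ZnS = 1:1): theoretical n(ZnS) = 2.9417 mol, so theoretical mass = 2.9417 × 97.44 = 286.63 g.
At 62.63% yield, actual mass of ZnS = 286.63 × 0.6263 = 179.52 g.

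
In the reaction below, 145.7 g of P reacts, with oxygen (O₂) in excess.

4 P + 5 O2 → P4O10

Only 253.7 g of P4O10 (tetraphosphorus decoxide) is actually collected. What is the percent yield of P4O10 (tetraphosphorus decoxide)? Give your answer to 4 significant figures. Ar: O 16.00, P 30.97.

75.98 %

M(P) = 30.97 g/mol.
M(P4O10) = 4(30.97) + 10(16.00) = 283.88 g/mol.
n(P) = 145.70 g / 30.97 g/mol = 4.7046 mol.
From the equation the P:P4O10 mole ratio is 4:1, so n(P4O10) = 4.7046 × 1/4 = 1.1761 mol.
Mass of P4O10 = 1.1761 mol × 283.88 g/mol = 333.88 g.
This is the theoretical yield. Percent yield = 253.7 g / 333.88 g × 100% = 75.985%.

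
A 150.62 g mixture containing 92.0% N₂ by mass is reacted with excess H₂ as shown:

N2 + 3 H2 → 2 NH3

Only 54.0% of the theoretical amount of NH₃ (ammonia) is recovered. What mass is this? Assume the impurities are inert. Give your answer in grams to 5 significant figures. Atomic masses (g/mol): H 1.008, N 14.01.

90.979 g

Pure N2 available = 150.62 g × 0.920 = 138.570 g.
M(N2) = 2(14.01) = 28.02 g/mol.
M(NH3) = 14.01 + 3(1.008) = 17.034 g/mol.
n(N2) = 138.570 g / 28.02 g/mol = 4.94541 mol.
From the equation the N2:NH3 mole ratio is 1:2, so n(NH3) = 4.94541 × 2/1 = 9.89082 mol.
Mass of NH3 = 9.89082 mol × 17.034 g/mol = 168.480 g.
Actual mass collected = 168.480 g × 0.540 = 90.9793 g.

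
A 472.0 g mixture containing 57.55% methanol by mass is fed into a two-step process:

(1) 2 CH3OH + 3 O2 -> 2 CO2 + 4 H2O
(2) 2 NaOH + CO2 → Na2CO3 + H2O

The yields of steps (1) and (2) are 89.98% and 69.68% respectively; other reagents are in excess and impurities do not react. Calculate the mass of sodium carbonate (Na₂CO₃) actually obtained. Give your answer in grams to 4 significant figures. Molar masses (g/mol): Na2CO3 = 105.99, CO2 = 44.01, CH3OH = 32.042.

Pure CH3OH = 472.0 × 0.5755 = 271.64 g.
n(CH3OH) = 271.64 / 32.042 = 8.4775 mol.
Step 1 (CH3OH:CO2 = 2:2): theoretical n(CO2) = 8.4775 mol; at 89.98% yield, n(CO2) = 7.6281 mol.
Step 2 (CO2:Na2CO3 = 1:1): theoretical n(Na2CO3) = 7.6281 mol, so theoretical mass = 7.6281 × 105.99 = 808.50 g.
At 69.68% yield, actual mass of Na2CO3 = 808.50 × 0.6968 = 563.36 g.

563.4 g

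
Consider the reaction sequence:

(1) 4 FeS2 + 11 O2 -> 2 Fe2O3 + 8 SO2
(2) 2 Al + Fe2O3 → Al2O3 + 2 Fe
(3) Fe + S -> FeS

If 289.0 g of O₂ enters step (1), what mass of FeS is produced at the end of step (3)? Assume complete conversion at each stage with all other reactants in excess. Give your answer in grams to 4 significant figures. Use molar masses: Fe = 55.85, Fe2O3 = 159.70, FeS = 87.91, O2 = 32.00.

288.7 g

n(O2) = 289.0 / 32.00 = 9.0312 mol.
Reaction (1): O2→Fe2O3 ratio 11:2 ⇒ n(Fe2O3) = 1.6420 mol.
Reaction (2): Fe2O3→Fe ratio 1:2 ⇒ n(Fe) = 3.2841 mol.
Reaction (3): Fe→FeS ratio 1:1 ⇒ n(FeS) = 3.2841 mol.
Mass of FeS = 3.2841 × 87.91 = 288.70 g.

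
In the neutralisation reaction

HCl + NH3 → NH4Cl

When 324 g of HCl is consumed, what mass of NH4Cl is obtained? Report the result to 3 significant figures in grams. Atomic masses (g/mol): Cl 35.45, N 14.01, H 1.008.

475 g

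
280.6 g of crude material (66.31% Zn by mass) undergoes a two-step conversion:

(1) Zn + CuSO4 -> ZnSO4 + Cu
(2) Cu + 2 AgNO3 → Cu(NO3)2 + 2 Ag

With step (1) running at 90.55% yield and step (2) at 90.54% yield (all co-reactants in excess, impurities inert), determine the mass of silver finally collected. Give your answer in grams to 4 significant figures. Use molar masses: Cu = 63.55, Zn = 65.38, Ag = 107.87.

Pure Zn = 280.6 × 0.6631 = 186.07 g.
n(Zn) = 186.07 / 65.38 = 2.8459 mol.
Step 1 (Zn:Cu = 1:1): theoretical n(Cu) = 2.8459 mol; at 90.55% yield, n(Cu) = 2.5770 mol.
Step 2 (Cu:Ag = 1:2): theoretical n(Ag) = 5.1540 mol, so theoretical mass = 5.1540 × 107.87 = 555.96 g.
At 90.54% yield, actual mass of Ag = 555.96 × 0.9054 = 503.36 g.

503.4 g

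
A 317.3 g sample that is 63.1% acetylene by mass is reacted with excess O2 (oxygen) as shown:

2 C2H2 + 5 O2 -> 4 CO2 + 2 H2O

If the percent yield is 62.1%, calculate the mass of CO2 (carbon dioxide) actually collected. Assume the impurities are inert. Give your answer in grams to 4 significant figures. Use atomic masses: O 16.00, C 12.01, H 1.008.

Pure C2H2 available = 317.3 g × 0.631 = 200.22 g.
M(C2H2) = 2(12.01) + 2(1.008) = 26.036 g/mol.
M(CO2) = 12.01 + 2(16.00) = 44.01 g/mol.
n(C2H2) = 200.22 g / 26.036 g/mol = 7.6900 mol.
From the equation the C2H2:CO2 mole ratio is 2:4, so n(CO2) = 7.6900 × 4/2 = 15.380 mol.
Mass of CO2 = 15.380 mol × 44.01 g/mol = 676.87 g.
Actual mass collected = 676.87 g × 0.621 = 420.34 g.

420.3 g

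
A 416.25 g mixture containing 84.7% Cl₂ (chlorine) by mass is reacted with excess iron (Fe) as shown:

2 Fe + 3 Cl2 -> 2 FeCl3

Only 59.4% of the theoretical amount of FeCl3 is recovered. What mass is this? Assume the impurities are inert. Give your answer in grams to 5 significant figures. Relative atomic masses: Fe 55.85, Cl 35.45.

319.40 g

Pure Cl2 available = 416.25 g × 0.847 = 352.564 g.
M(Cl2) = 2(35.45) = 70.90 g/mol.
M(FeCl3) = 55.85 + 3(35.45) = 162.20 g/mol.
n(Cl2) = 352.564 g / 70.90 g/mol = 4.97269 mol.
From the equation the Cl2:FeCl3 mole ratio is 3:2, so n(FeCl3) = 4.97269 × 2/3 = 3.31513 mol.
Mass of FeCl3 = 3.31513 mol × 162.20 g/mol = 537.714 g.
Actual mass collected = 537.714 g × 0.594 = 319.402 g.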